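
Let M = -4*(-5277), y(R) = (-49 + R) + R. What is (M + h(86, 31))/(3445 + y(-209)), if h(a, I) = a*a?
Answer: 14252/1489 ≈ 9.5715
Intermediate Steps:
h(a, I) = a**2
y(R) = -49 + 2*R
M = 21108
(M + h(86, 31))/(3445 + y(-209)) = (21108 + 86**2)/(3445 + (-49 + 2*(-209))) = (21108 + 7396)/(3445 + (-49 - 418)) = 28504/(3445 - 467) = 28504/2978 = 28504*(1/2978) = 14252/1489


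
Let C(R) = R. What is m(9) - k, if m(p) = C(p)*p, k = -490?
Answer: 571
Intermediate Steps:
m(p) = p**2 (m(p) = p*p = p**2)
m(9) - k = 9**2 - 1*(-490) = 81 + 490 = 571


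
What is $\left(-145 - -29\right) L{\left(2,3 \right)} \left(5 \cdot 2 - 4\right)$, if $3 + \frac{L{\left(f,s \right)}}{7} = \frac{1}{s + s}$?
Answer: $13804$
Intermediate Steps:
$L{\left(f,s \right)} = -21 + \frac{7}{2 s}$ ($L{\left(f,s \right)} = -21 + \frac{7}{s + s} = -21 + \frac{7}{2 s}$)
$\left(-145 - -29\right) L{\left(2,3 \right)} \left(5 \cdot 2 - 4\right) = \left(-145 - -29\right) \left(-21 + \frac{7}{2 \cdot 3}\right) \left(5 \cdot 2 - 4\right) = \left(-145 + 29\right) \left(-21 + \frac{7}{2} \cdot \frac{1}{3}\right) \left(10 - 4\right) = - 116 \left(-21 + \frac{7}{6}\right) 6 = - 116 \left(\left(- \frac{119}{6}\right) 6\right) = \left(-116\right) \left(-119\right) = 13804$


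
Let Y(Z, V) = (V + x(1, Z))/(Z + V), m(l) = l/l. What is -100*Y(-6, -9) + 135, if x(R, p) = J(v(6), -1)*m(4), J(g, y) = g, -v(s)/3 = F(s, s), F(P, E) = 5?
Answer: -25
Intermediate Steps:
v(s) = -15 (v(s) = -3*5 = -15)
m(l) = 1
x(R, p) = -15 (x(R, p) = -15*1 = -15)
Y(Z, V) = (-15 + V)/(V + Z) (Y(Z, V) = (V - 15)/(Z + V) = (-15 + V)/(V + Z))
-100*Y(-6, -9) + 135 = -100*(-15 - 9)/(-9 - 6) + 135 = -100*(-24)/(-15) + 135 = -(-20)*(-24)/3 + 135 = -100*8/5 + 135 = -160 + 135 = -25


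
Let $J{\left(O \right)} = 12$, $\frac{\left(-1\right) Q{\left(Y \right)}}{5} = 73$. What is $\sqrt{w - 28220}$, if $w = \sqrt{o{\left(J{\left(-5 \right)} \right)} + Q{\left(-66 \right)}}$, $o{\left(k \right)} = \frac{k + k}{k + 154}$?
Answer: $\frac{\sqrt{-194407580 + 83 i \sqrt{2513489}}}{83} \approx 0.056853 + 167.99 i$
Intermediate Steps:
$Q{\left(Y \right)} = -365$ ($Q{\left(Y \right)} = \left(-5\right) 73 = -365$)
$o{\left(k \right)} = \frac{2 k}{154 + k}$
$w = \frac{i \sqrt{2513489}}{83}$ ($w = \sqrt{2 \cdot 12 \frac{1}{154 + 12} - 365} = \sqrt{2 \cdot 12 \cdot \frac{1}{166} - 365} = \sqrt{\frac{12}{83} - 365} = \sqrt{- \frac{30283}{83}} = \frac{i \sqrt{2513489}}{83} \approx 19.101 i$)
$\sqrt{w - 28220} = \sqrt{\frac{i \sqrt{2513489}}{83} - 28220} = \sqrt{-28220 + \frac{i \sqrt{2513489}}{83}}$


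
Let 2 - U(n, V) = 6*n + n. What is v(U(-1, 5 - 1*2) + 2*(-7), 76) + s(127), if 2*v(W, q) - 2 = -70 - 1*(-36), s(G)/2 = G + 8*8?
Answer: 366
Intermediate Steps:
U(n, V) = 2 - 7*n (U(n, V) = 2 - (6*n + n) = 2 - 7*n)
s(G) = 128 + 2*G (s(G) = 2*(G + 8*8) = 2*(G + 64) = 2*(64 + G) = 128 + 2*G)
v(W, q) = -16 (v(W, q) = 1 + (-70 - 1*(-36))/2 = 1 + (-70 + 36)/2 = 1 + (1/2)*(-34) = 1 - 17 = -16)
v(U(-1, 5 - 1*2) + 2*(-7), 76) + s(127) = -16 + (128 + 2*127) = -16 + (128 + 254) = -16 + 382 = 366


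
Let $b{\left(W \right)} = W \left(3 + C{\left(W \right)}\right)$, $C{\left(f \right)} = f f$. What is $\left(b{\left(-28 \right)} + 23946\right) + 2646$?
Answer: $4556$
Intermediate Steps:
$C{\left(f \right)} = f^{2}$
$b{\left(W \right)} = W \left(3 + W^{2}\right)$
$\left(b{\left(-28 \right)} + 23946\right) + 2646 = \left(- 28 \left(3 + \left(-28\right)^{2}\right) + 23946\right) + 2646 = \left(- 28 \left(3 + 784\right) + 23946\right) + 2646 = \left(\left(-28\right) 787 + 23946\right) + 2646 = \left(-22036 + 23946\right) + 2646 = 1910 + 2646 = 4556$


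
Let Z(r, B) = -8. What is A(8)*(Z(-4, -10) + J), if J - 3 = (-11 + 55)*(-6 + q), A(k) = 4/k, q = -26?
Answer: -1413/2 ≈ -706.50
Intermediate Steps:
J = -1405 (J = 3 + (-11 + 55)*(-6 - 26) = 3 + 44*(-32) = 3 - 1408 = -1405)
A(8)*(Z(-4, -10) + J) = (4/8)*(-8 - 1405) = (4*(⅛))*(-1413) = (½)*(-1413) = -1413/2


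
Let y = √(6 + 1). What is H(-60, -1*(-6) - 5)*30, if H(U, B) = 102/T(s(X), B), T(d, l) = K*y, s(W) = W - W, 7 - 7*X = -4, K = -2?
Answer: -1530*√7/7 ≈ -578.29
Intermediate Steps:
X = 11/7 (X = 1 - ⅐*(-4) = 1 + 4/7 = 11/7 ≈ 1.5714)
s(W) = 0
y = √7 ≈ 2.6458
T(d, l) = -2*√7
H(U, B) = -51*√7/7 (H(U, B) = 102/((-2*√7)) = 102*(-√7/14) = -51*√7/7)
H(-60, -1*(-6) - 5)*30 = -51*√7/7*30 = -1530*√7/7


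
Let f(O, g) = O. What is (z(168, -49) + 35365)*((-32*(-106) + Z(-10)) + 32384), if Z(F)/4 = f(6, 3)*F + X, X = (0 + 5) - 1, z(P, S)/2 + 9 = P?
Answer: 1268602016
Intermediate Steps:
z(P, S) = -18 + 2*P
X = 4 (X = 5 - 1 = 4)
Z(F) = 16 + 24*F (Z(F) = 4*(6*F + 4) = 4*(4 + 6*F) = 16 + 24*F)
(z(168, -49) + 35365)*((-32*(-106) + Z(-10)) + 32384) = ((-18 + 2*168) + 35365)*((-32*(-106) + (16 + 24*(-10))) + 32384) = ((-18 + 336) + 35365)*((3392 + (16 - 240)) + 32384) = (318 + 35365)*((3392 - 224) + 32384) = 35683*(3168 + 32384) = 35683*35552 = 1268602016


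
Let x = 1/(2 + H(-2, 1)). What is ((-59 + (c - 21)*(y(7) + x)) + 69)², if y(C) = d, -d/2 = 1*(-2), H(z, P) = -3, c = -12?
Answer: 7921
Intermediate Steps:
d = 4 (d = -2*(-2) = 4)
x = -1 (x = 1/(2 - 3) = 1/(-1) = -1)
y(C) = 4
((-59 + (c - 21)*(y(7) + x)) + 69)² = ((-59 + (-12 - 21)*(4 - 1)) + 69)² = ((-59 - 33*3) + 69)² = ((-59 - 99) + 69)² = (-158 + 69)² = (-89)² = 7921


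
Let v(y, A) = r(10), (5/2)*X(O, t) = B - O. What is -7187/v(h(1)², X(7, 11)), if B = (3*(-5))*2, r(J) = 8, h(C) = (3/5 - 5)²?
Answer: -7187/8 ≈ -898.38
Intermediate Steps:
h(C) = 484/25 (h(C) = (3*(⅕) - 5)² = (⅗ - 5)² = (-22/5)² = 484/25)
B = -30 (B = -15*2 = -30)
X(O, t) = -12 - 2*O/5 (X(O, t) = 2*(-30 - O)/5 = -12 - 2*O/5)
v(y, A) = 8
-7187/v(h(1)², X(7, 11)) = -7187/8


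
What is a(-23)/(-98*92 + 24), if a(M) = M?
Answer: 23/8992 ≈ 0.0025578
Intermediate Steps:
a(-23)/(-98*92 + 24) = -23/(-98*92 + 24) = -23/(-9016 + 24) = -23/(-8992) = -23*(-1/8992) = 23/8992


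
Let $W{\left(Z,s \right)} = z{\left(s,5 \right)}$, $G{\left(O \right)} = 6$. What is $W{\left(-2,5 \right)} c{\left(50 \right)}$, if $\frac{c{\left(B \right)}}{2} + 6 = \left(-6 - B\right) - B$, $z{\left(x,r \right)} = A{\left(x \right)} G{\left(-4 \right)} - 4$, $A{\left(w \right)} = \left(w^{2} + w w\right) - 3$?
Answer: $-62272$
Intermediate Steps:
$A{\left(w \right)} = -3 + 2 w^{2}$ ($A{\left(w \right)} = \left(w^{2} + w^{2}\right) - 3 = 2 w^{2} - 3 = -3 + 2 w^{2}$)
$z{\left(x,r \right)} = -22 + 12 x^{2}$ ($z{\left(x,r \right)} = \left(-3 + 2 x^{2}\right) 6 - 4 = \left(-18 + 12 x^{2}\right) - 4 = -22 + 12 x^{2}$)
$W{\left(Z,s \right)} = -22 + 12 s^{2}$
$c{\left(B \right)} = -24 - 4 B$ ($c{\left(B \right)} = -12 + 2 \left(\left(-6 - B\right) - B\right) = -12 + 2 \left(-6 - 2 B\right) = -12 - \left(12 + 4 B\right) = -24 - 4 B$)
$W{\left(-2,5 \right)} c{\left(50 \right)} = \left(-22 + 12 \cdot 5^{2}\right) \left(-24 - 200\right) = \left(-22 + 12 \cdot 25\right) \left(-24 - 200\right) = \left(-22 + 300\right) \left(-224\right) = 278 \left(-224\right) = -62272$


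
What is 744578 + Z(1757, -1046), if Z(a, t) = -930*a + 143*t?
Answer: -1039010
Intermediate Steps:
744578 + Z(1757, -1046) = 744578 + (-930*1757 + 143*(-1046)) = 744578 + (-1634010 - 149578) = 744578 - 1783588 = -1039010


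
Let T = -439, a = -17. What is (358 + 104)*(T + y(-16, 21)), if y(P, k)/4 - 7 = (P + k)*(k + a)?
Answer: -152922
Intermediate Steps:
y(P, k) = 28 + 4*(-17 + k)*(P + k) (y(P, k) = 28 + 4*((P + k)*(k - 17)) = 28 + 4*((P + k)*(-17 + k)) = 28 + 4*((-17 + k)*(P + k)) = 28 + 4*(-17 + k)*(P + k))
(358 + 104)*(T + y(-16, 21)) = (358 + 104)*(-439 + (28 - 68*(-16) - 68*21 + 4*21² + 4*(-16)*21)) = 462*(-439 + (28 + 1088 - 1428 + 4*441 - 1344)) = 462*(-439 + (28 + 1088 - 1428 + 1764 - 1344)) = 462*(-439 + 108) = 462*(-331) = -152922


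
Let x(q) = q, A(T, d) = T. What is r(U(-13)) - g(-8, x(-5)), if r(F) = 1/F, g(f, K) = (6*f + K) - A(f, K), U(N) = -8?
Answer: 359/8 ≈ 44.875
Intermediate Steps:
g(f, K) = K + 5*f (g(f, K) = (6*f + K) - f = (K + 6*f) - f = K + 5*f)
r(U(-13)) - g(-8, x(-5)) = 1/(-8) - (-5 + 5*(-8)) = -⅛ - (-5 - 40) = -⅛ - 1*(-45) = -⅛ + 45 = 359/8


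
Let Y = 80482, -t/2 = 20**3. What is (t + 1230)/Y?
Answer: -7385/40241 ≈ -0.18352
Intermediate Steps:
t = -16000 (t = -2*20**3 = -2*8000 = -16000)
(t + 1230)/Y = (-16000 + 1230)/80482 = -14770*1/80482 = -7385/40241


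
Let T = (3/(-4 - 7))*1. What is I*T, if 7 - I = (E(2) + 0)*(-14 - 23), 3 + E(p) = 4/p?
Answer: 90/11 ≈ 8.1818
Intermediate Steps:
E(p) = -3 + 4/p
T = -3/11 (T = (3/(-11))*1 = (3*(-1/11))*1 = -3/11*1 = -3/11 ≈ -0.27273)
I = -30 (I = 7 - ((-3 + 4/2) + 0)*(-14 - 23) = 7 - ((-3 + 4*(1/2)) + 0)*(-37) = 7 - ((-3 + 2) + 0)*(-37) = 7 - (-1 + 0)*(-37) = 7 - (-1)*(-37) = 7 - 1*37 = 7 - 37 = -30)
I*T = -30*(-3/11) = 90/11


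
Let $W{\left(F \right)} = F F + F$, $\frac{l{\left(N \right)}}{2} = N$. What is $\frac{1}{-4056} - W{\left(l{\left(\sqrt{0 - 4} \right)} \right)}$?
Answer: $\frac{64895}{4056} - 4 i \approx 16.0 - 4.0 i$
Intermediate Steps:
$l{\left(N \right)} = 2 N$
$W{\left(F \right)} = F + F^{2}$ ($W{\left(F \right)} = F^{2} + F = F + F^{2}$)
$\frac{1}{-4056} - W{\left(l{\left(\sqrt{0 - 4} \right)} \right)} = \frac{1}{-4056} - 2 \sqrt{0 - 4} \left(1 + 2 \sqrt{0 - 4}\right) = - \frac{1}{4056} - 2 \sqrt{-4} \left(1 + 2 \sqrt{-4}\right) = - \frac{1}{4056} - 2 \cdot 2 i \left(1 + 2 \cdot 2 i\right) = - \frac{1}{4056} - 4 i \left(1 + 4 i\right)$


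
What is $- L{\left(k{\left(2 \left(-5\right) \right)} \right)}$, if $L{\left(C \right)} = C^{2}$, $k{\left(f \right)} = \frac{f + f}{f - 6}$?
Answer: $- \frac{25}{16} \approx -1.5625$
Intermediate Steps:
$k{\left(f \right)} = \frac{2 f}{-6 + f}$
$- L{\left(k{\left(2 \left(-5\right) \right)} \right)} = - \left(\frac{2 \cdot 2 \left(-5\right)}{-6 + 2 \left(-5\right)}\right)^{2} = - \left(2 \left(-10\right) \frac{1}{-6 - 10}\right)^{2} = - \left(2 \left(-10\right) \frac{1}{-16}\right)^{2} = - \left(2 \left(-10\right) \left(- \frac{1}{16}\right)\right)^{2} = - \left(\frac{5}{4}\right)^{2} = \left(-1\right) \frac{25}{16} = - \frac{25}{16}$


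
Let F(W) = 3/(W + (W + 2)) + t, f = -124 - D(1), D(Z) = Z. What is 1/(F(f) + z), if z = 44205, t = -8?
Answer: 248/10960853 ≈ 2.2626e-5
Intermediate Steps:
f = -125 (f = -124 - 1*1 = -124 - 1 = -125)
F(W) = -8 + 3/(2 + 2*W) (F(W) = 3/(W + (W + 2)) - 8 = 3/(W + (2 + W)) - 8 = 3/(2 + 2*W) - 8 = -8 + 3/(2 + 2*W))
1/(F(f) + z) = 1/((-13 - 16*(-125))/(2*(1 - 125)) + 44205) = 1/((½)*(-13 + 2000)/(-124) + 44205) = 1/((½)*(-1/124)*1987 + 44205) = 1/(-1987/248 + 44205) = 1/(10960853/248) = 248/10960853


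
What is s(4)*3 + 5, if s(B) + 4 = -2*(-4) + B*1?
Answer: 29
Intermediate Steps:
s(B) = 4 + B (s(B) = -4 + (-2*(-4) + B*1) = -4 + (8 + B) = 4 + B)
s(4)*3 + 5 = (4 + 4)*3 + 5 = 8*3 + 5 = 24 + 5 = 29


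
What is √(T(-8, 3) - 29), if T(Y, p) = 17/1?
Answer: 2*I*√3 ≈ 3.4641*I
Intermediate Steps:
T(Y, p) = 17 (T(Y, p) = 17*1 = 17)
√(T(-8, 3) - 29) = √(17 - 29) = √(-12) = 2*I*√3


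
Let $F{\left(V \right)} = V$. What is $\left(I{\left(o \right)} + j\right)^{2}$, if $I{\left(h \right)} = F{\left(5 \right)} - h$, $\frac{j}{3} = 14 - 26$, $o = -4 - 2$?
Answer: $625$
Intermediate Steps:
$o = -6$
$j = -36$ ($j = 3 \left(14 - 26\right) = 3 \left(-12\right) = -36$)
$I{\left(h \right)} = 5 - h$
$\left(I{\left(o \right)} + j\right)^{2} = \left(\left(5 - -6\right) - 36\right)^{2} = \left(\left(5 + 6\right) - 36\right)^{2} = \left(11 - 36\right)^{2} = \left(-25\right)^{2} = 625$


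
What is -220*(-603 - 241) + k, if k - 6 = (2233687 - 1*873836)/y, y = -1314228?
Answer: 244032380557/1314228 ≈ 1.8569e+5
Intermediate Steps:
k = 6525517/1314228 (k = 6 + (2233687 - 1*873836)/(-1314228) = 6 + (2233687 - 873836)*(-1/1314228) = 6 + 1359851*(-1/1314228) = 6 - 1359851/1314228 = 6525517/1314228 ≈ 4.9653)
-220*(-603 - 241) + k = -220*(-603 - 241) + 6525517/1314228 = -220*(-844) + 6525517/1314228 = 185680 + 6525517/1314228 = 244032380557/1314228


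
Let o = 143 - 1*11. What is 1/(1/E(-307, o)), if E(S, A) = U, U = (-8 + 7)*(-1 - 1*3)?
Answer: 4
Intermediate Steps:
U = 4 (U = -(-1 - 3) = -1*(-4) = 4)
o = 132 (o = 143 - 11 = 132)
E(S, A) = 4
1/(1/E(-307, o)) = 1/(1/4) = 1/(¼) = 4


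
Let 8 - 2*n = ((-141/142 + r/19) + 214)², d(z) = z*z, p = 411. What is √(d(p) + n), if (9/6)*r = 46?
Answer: √38231691680302/16188 ≈ 381.96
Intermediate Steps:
r = 92/3 (r = (⅔)*46 = 92/3 ≈ 30.667)
d(z) = z²
n = -3017141699761/131025672 (n = 4 - ((-141/142 + (92/3)/19) + 214)²/2 = 4 - ((-141*1/142 + (92/3)*(1/19)) + 214)²/2 = 4 - ((-141/142 + 92/57) + 214)²/2 = 4 - (5027/8094 + 214)²/2 = 4 - (1737143/8094)²/2 = 4 - ½*3017665802449/65512836 = 4 - 3017665802449/131025672 = -3017141699761/131025672 ≈ -23027.)
√(d(p) + n) = √(411² - 3017141699761/131025672) = √(168921 - 3017141699761/131025672) = √(19115845840151/131025672) = √38231691680302/16188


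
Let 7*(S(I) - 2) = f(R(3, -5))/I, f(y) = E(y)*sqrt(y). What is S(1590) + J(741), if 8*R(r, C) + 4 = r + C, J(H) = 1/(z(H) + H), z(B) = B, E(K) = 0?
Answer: 2965/1482 ≈ 2.0007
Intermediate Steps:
J(H) = 1/(2*H) (J(H) = 1/(H + H) = 1/(2*H))
R(r, C) = -1/2 + C/8 + r/8 (R(r, C) = -1/2 + (r + C)/8 = -1/2 + (C + r)/8 = -1/2 + (C/8 + r/8) = -1/2 + C/8 + r/8)
f(y) = 0 (f(y) = 0*sqrt(y) = 0)
S(I) = 2 (S(I) = 2 + (0/I)/7 = 2 + (1/7)*0 = 2 + 0 = 2)
S(1590) + J(741) = 2 + (1/2)/741 = 2 + (1/2)*(1/741) = 2 + 1/1482 = 2965/1482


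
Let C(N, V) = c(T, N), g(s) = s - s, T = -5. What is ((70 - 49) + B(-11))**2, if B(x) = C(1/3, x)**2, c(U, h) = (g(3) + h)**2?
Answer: 2896804/6561 ≈ 441.52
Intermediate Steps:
g(s) = 0
c(U, h) = h**2 (c(U, h) = (0 + h)**2 = h**2)
C(N, V) = N**2
B(x) = 1/81 (B(x) = ((1/3)**2)**2 = (1/9)**2 = 1/81)
((70 - 49) + B(-11))**2 = ((70 - 49) + 1/81)**2 = (21 + 1/81)**2 = (1702/81)**2 = 2896804/6561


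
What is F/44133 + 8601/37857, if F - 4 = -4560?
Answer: 69037147/556914327 ≈ 0.12396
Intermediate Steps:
F = -4556 (F = 4 - 4560 = -4556)
F/44133 + 8601/37857 = -4556/44133 + 8601/37857 = -4556*1/44133 + 8601*(1/37857) = -4556/44133 + 2867/12619 = 69037147/556914327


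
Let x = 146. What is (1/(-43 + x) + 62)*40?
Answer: 255480/103 ≈ 2480.4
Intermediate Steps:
(1/(-43 + x) + 62)*40 = (1/(-43 + 146) + 62)*40 = (1/103 + 62)*40 = (6387/103)*40 = 255480/103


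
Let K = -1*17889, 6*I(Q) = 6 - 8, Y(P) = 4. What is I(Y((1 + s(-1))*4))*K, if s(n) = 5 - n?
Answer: 5963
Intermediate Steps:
I(Q) = -⅓ (I(Q) = (6 - 8)/6 = (⅙)*(-2) = -⅓)
K = -17889
I(Y((1 + s(-1))*4))*K = -⅓*(-17889) = 5963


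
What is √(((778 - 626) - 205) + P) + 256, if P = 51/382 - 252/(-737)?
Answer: 256 + I*√4163170229834/281534 ≈ 256.0 + 7.2474*I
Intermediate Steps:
P = 133851/281534 (P = 51*(1/382) - 252*(-1/737) = 51/382 + 252/737 = 133851/281534 ≈ 0.47543)
√(((778 - 626) - 205) + P) + 256 = √(((778 - 626) - 205) + 133851/281534) + 256 = √((152 - 205) + 133851/281534) + 256 = √(-53 + 133851/281534) + 256 = √(-14787451/281534) + 256 = I*√4163170229834/281534 + 256 = 256 + I*√4163170229834/281534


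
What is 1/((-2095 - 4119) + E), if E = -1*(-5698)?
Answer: -1/516 ≈ -0.0019380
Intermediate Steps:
E = 5698
1/((-2095 - 4119) + E) = 1/((-2095 - 4119) + 5698) = 1/(-6214 + 5698) = 1/(-516) = -1/516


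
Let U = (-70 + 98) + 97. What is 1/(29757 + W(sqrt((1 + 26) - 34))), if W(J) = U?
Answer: 1/29882 ≈ 3.3465e-5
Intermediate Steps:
U = 125 (U = 28 + 97 = 125)
W(J) = 125
1/(29757 + W(sqrt((1 + 26) - 34))) = 1/(29757 + 125) = 1/29882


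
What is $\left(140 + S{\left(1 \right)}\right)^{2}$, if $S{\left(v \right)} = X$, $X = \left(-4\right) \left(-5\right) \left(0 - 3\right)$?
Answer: $6400$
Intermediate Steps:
$X = -60$ ($X = 20 \left(-3\right) = -60$)
$S{\left(v \right)} = -60$
$\left(140 + S{\left(1 \right)}\right)^{2} = \left(140 - 60\right)^{2} = 80^{2} = 6400$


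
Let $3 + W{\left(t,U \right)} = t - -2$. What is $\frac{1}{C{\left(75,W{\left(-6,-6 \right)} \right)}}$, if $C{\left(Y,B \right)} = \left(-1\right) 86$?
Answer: $- \frac{1}{86} \approx -0.011628$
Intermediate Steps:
$W{\left(t,U \right)} = -1 + t$ ($W{\left(t,U \right)} = -3 + \left(t - -2\right) = -3 + \left(t + 2\right) = -3 + \left(2 + t\right) = -1 + t$)
$C{\left(Y,B \right)} = -86$
$\frac{1}{C{\left(75,W{\left(-6,-6 \right)} \right)}} = \frac{1}{-86} = - \frac{1}{86}$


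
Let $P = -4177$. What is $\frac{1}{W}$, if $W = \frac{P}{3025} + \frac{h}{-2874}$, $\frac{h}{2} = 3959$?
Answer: $- \frac{4346925}{17978324} \approx -0.24179$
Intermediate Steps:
$h = 7918$ ($h = 2 \cdot 3959 = 7918$)
$W = - \frac{17978324}{4346925}$ ($W = - \frac{4177}{3025} + \frac{7918}{-2874} = \left(-4177\right) \frac{1}{3025} + 7918 \left(- \frac{1}{2874}\right) = - \frac{4177}{3025} - \frac{3959}{1437} = - \frac{17978324}{4346925} \approx -4.1359$)
$\frac{1}{W} = \frac{1}{- \frac{17978324}{4346925}} = - \frac{4346925}{17978324}$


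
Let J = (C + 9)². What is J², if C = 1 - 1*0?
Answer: 10000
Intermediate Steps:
C = 1 (C = 1 + 0 = 1)
J = 100 (J = (1 + 9)² = 10² = 100)
J² = 100² = 10000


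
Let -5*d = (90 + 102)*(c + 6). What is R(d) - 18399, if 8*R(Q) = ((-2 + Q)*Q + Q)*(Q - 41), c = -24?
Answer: 4844394957/125 ≈ 3.8755e+7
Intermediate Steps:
d = 3456/5 (d = -(90 + 102)*(-24 + 6)/5 = -192*(-18)/5 = -⅕*(-3456) = 3456/5 ≈ 691.20)
R(Q) = (-41 + Q)*(Q + Q*(-2 + Q))/8 (R(Q) = (((-2 + Q)*Q + Q)*(Q - 41))/8 = ((Q*(-2 + Q) + Q)*(-41 + Q))/8 = ((Q + Q*(-2 + Q))*(-41 + Q))/8 = ((-41 + Q)*(Q + Q*(-2 + Q)))/8 = (-41 + Q)*(Q + Q*(-2 + Q))/8)
R(d) - 18399 = (⅛)*(3456/5)*(41 + (3456/5)² - 42*3456/5) - 18399 = (⅛)*(3456/5)*(41 + 11943936/25 - 145152/5) - 18399 = (⅛)*(3456/5)*(11219201/25) - 18399 = 4846694832/125 - 18399 = 4844394957/125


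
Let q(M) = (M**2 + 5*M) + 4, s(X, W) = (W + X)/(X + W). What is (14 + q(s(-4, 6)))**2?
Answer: 576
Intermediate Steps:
s(X, W) = 1 (s(X, W) = (W + X)/(W + X) = 1)
q(M) = 4 + M**2 + 5*M
(14 + q(s(-4, 6)))**2 = (14 + (4 + 1**2 + 5*1))**2 = (14 + (4 + 1 + 5))**2 = (14 + 10)**2 = 24**2 = 576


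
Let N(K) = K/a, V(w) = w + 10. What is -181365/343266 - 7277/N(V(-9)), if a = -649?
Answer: 540389071751/114422 ≈ 4.7228e+6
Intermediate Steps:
V(w) = 10 + w
N(K) = -K/649 (N(K) = K/(-649) = K*(-1/649) = -K/649)
-181365/343266 - 7277/N(V(-9)) = -181365/343266 - 7277*(-649/(10 - 9)) = -181365*1/343266 - 7277/((-1/649*1)) = -60455/114422 - 7277/(-1/649) = -60455/114422 - 7277*(-649) = -60455/114422 + 4722773 = 540389071751/114422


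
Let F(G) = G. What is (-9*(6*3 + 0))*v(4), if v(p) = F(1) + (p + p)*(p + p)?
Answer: -10530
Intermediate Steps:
v(p) = 1 + 4*p² (v(p) = 1 + (p + p)*(p + p) = 1 + (2*p)*(2*p) = 1 + 4*p²)
(-9*(6*3 + 0))*v(4) = (-9*(6*3 + 0))*(1 + 4*4²) = (-9*(18 + 0))*(1 + 4*16) = (-9*18)*(1 + 64) = -162*65 = -10530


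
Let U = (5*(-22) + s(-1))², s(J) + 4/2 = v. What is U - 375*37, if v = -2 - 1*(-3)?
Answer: -1554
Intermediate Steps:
v = 1 (v = -2 + 3 = 1)
s(J) = -1 (s(J) = -2 + 1 = -1)
U = 12321 (U = (5*(-22) - 1)² = (-110 - 1)² = (-111)² = 12321)
U - 375*37 = 12321 - 375*37 = 12321 - 1*13875 = 12321 - 13875 = -1554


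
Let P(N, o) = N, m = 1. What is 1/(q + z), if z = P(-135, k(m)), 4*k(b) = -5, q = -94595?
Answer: -1/94730 ≈ -1.0556e-5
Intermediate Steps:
k(b) = -5/4 (k(b) = (¼)*(-5) = -5/4)
z = -135
1/(q + z) = 1/(-94595 - 135) = 1/(-94730) = -1/94730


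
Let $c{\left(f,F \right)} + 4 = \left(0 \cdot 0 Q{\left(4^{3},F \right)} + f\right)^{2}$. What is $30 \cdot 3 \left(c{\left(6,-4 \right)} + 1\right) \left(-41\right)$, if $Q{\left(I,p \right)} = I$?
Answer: $-121770$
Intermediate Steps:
$c{\left(f,F \right)} = -4 + f^{2}$ ($c{\left(f,F \right)} = -4 + \left(0 \cdot 0 \cdot 4^{3} + f\right)^{2} = -4 + \left(0 \cdot 64 + f\right)^{2} = -4 + \left(0 + f\right)^{2} = -4 + f^{2}$)
$30 \cdot 3 \left(c{\left(6,-4 \right)} + 1\right) \left(-41\right) = 30 \cdot 3 \left(\left(-4 + 6^{2}\right) + 1\right) \left(-41\right) = 30 \cdot 3 \left(\left(-4 + 36\right) + 1\right) \left(-41\right) = 30 \cdot 3 \left(32 + 1\right) \left(-41\right) = 30 \cdot 3 \cdot 33 \left(-41\right) = 30 \cdot 99 \left(-41\right) = 2970 \left(-41\right) = -121770$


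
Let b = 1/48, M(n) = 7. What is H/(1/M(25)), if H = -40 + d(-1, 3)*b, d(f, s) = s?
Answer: -4473/16 ≈ -279.56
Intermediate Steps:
b = 1/48 ≈ 0.020833
H = -639/16 (H = -40 + 3*(1/48) = -40 + 1/16 = -639/16 ≈ -39.938)
H/(1/M(25)) = -639/(16*(1/7)) = -639/(16*1/7) = -639/16*7 = -4473/16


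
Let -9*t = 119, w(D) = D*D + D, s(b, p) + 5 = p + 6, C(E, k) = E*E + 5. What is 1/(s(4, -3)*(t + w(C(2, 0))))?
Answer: -9/1382 ≈ -0.0065123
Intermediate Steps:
C(E, k) = 5 + E² (C(E, k) = E² + 5 = 5 + E²)
s(b, p) = 1 + p (s(b, p) = -5 + (p + 6) = -5 + (6 + p) = 1 + p)
w(D) = D + D² (w(D) = D² + D = D + D²)
t = -119/9 (t = -⅑*119 = -119/9 ≈ -13.222)
1/(s(4, -3)*(t + w(C(2, 0)))) = 1/((1 - 3)*(-119/9 + (5 + 2²)*(1 + (5 + 2²)))) = 1/(-2*(-119/9 + (5 + 4)*(1 + (5 + 4)))) = 1/(-2*(-119/9 + 9*(1 + 9))) = 1/(-2*(-119/9 + 9*10)) = 1/(-2*(-119/9 + 90)) = 1/(-2*691/9) = 1/(-1382/9) = -9/1382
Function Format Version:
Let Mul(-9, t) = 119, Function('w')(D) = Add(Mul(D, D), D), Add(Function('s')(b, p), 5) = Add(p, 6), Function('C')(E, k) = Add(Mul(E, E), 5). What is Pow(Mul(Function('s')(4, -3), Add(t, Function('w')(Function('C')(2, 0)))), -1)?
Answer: Rational(-9, 1382) ≈ -0.0065123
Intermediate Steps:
Function('C')(E, k) = Add(5, Pow(E, 2)) (Function('C')(E, k) = Add(Pow(E, 2), 5) = Add(5, Pow(E, 2)))
Function('s')(b, p) = Add(1, p) (Function('s')(b, p) = Add(-5, Add(p, 6)) = Add(-5, Add(6, p)) = Add(1, p))
Function('w')(D) = Add(D, Pow(D, 2)) (Function('w')(D) = Add(Pow(D, 2), D) = Add(D, Pow(D, 2)))
t = Rational(-119, 9) (t = Mul(Rational(-1, 9), 119) = Rational(-119, 9) ≈ -13.222)
Pow(Mul(Function('s')(4, -3), Add(t, Function('w')(Function('C')(2, 0)))), -1) = Pow(Mul(Add(1, -3), Add(Rational(-119, 9), Mul(Add(5, Pow(2, 2)), Add(1, Add(5, Pow(2, 2)))))), -1) = Pow(Mul(-2, Add(Rational(-119, 9), Mul(Add(5, 4), Add(1, Add(5, 4))))), -1) = Pow(Mul(-2, Add(Rational(-119, 9), Mul(9, Add(1, 9)))), -1) = Pow(Mul(-2, Add(Rational(-119, 9), Mul(9, 10))), -1) = Pow(Mul(-2, Add(Rational(-119, 9), 90)), -1) = Pow(Mul(-2, Rational(691, 9)), -1) = Pow(Rational(-1382, 9), -1) = Rational(-9, 1382)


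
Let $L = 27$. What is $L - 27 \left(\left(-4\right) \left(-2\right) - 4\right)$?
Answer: $-81$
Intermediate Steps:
$L - 27 \left(\left(-4\right) \left(-2\right) - 4\right) = 27 - 27 \left(\left(-4\right) \left(-2\right) - 4\right) = 27 - 27 \left(8 - 4\right) = 27 - 108 = -81$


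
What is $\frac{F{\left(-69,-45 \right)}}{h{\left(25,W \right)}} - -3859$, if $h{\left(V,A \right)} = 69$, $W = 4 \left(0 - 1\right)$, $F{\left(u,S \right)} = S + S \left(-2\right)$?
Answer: $\frac{88772}{23} \approx 3859.7$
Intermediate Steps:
$F{\left(u,S \right)} = - S$ ($F{\left(u,S \right)} = S - 2 S = - S$)
$W = -4$ ($W = 4 \left(-1\right) = -4$)
$\frac{F{\left(-69,-45 \right)}}{h{\left(25,W \right)}} - -3859 = \frac{\left(-1\right) \left(-45\right)}{69} - -3859 = 45 \cdot \frac{1}{69} + 3859 = \frac{15}{23} + 3859 = \frac{88772}{23}$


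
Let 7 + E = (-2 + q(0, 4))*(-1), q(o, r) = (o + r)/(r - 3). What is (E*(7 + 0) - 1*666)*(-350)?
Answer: 255150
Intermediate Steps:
q(o, r) = (o + r)/(-3 + r)
E = -9 (E = -7 + (-2 + (0 + 4)/(-3 + 4))*(-1) = -7 + (-2 + 4/1)*(-1) = -7 + (-2 + 1*4)*(-1) = -7 + (-2 + 4)*(-1) = -7 + 2*(-1) = -7 - 2 = -9)
(E*(7 + 0) - 1*666)*(-350) = (-9*(7 + 0) - 1*666)*(-350) = (-9*7 - 666)*(-350) = (-63 - 666)*(-350) = -729*(-350) = 255150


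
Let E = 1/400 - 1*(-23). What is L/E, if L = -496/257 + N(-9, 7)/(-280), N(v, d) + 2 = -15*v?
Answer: -82410/788219 ≈ -0.10455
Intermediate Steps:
N(v, d) = -2 - 15*v
E = 9201/400 (E = 1/400 + 23 = 9201/400 ≈ 23.003)
L = -24723/10280 (L = -496/257 + (-2 - 15*(-9))/(-280) = -496*1/257 + (-2 + 135)*(-1/280) = -496/257 + 133*(-1/280) = -496/257 - 19/40 = -24723/10280 ≈ -2.4050)
L/E = -24723/(10280*9201/400) = -24723/10280*400/9201 = -82410/788219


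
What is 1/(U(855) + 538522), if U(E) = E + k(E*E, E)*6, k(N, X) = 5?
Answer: 1/539407 ≈ 1.8539e-6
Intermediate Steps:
U(E) = 30 + E (U(E) = E + 5*6 = E + 30 = 30 + E)
1/(U(855) + 538522) = 1/((30 + 855) + 538522) = 1/(885 + 538522) = 1/539407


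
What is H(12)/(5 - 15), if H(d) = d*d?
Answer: -72/5 ≈ -14.400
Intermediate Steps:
H(d) = d**2
H(12)/(5 - 15) = 12**2/(5 - 15) = 144/(-10) = 144*(-1/10) = -72/5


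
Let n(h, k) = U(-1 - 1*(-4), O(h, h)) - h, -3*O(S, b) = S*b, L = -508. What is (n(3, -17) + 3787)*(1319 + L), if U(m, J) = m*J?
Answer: 3061525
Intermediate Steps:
O(S, b) = -S*b/3
U(m, J) = J*m
n(h, k) = -h - h² (n(h, k) = (-h*h/3)*(-1 - 1*(-4)) - h = (-h²/3)*(-1 + 4) - h = -h²/3*3 - h = -h² - h = -h - h²)
(n(3, -17) + 3787)*(1319 + L) = (3*(-1 - 1*3) + 3787)*(1319 - 508) = (3*(-1 - 3) + 3787)*811 = (3*(-4) + 3787)*811 = (-12 + 3787)*811 = 3775*811 = 3061525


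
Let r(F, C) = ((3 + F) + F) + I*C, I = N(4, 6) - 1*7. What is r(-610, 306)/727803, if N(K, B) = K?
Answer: -2135/727803 ≈ -0.0029335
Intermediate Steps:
I = -3 (I = 4 - 1*7 = 4 - 7 = -3)
r(F, C) = 3 - 3*C + 2*F (r(F, C) = ((3 + F) + F) - 3*C = (3 + 2*F) - 3*C = 3 - 3*C + 2*F)
r(-610, 306)/727803 = (3 - 3*306 + 2*(-610))/727803 = (3 - 918 - 1220)*(1/727803) = -2135*1/727803 = -2135/727803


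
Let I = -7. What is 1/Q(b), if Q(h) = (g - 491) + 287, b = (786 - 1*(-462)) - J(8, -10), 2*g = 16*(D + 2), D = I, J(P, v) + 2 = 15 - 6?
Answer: -1/244 ≈ -0.0040984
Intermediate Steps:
J(P, v) = 7 (J(P, v) = -2 + (15 - 6) = -2 + 9 = 7)
D = -7
g = -40 (g = (16*(-7 + 2))/2 = (16*(-5))/2 = (½)*(-80) = -40)
b = 1241 (b = (786 - 1*(-462)) - 1*7 = (786 + 462) - 7 = 1248 - 7 = 1241)
Q(h) = -244 (Q(h) = (-40 - 491) + 287 = -531 + 287 = -244)
1/Q(b) = 1/(-244) = -1/244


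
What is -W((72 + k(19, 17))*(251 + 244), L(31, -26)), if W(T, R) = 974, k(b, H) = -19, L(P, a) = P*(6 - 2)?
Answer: -974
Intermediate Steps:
L(P, a) = 4*P (L(P, a) = P*4 = 4*P)
-W((72 + k(19, 17))*(251 + 244), L(31, -26)) = -1*974 = -974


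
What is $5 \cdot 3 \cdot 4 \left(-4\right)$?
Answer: $-240$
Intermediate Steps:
$5 \cdot 3 \cdot 4 \left(-4\right) = 15 \left(-16\right) = -240$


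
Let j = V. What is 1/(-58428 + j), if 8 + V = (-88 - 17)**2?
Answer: -1/47411 ≈ -2.1092e-5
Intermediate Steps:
V = 11017 (V = -8 + (-88 - 17)**2 = -8 + (-105)**2 = -8 + 11025 = 11017)
j = 11017
1/(-58428 + j) = 1/(-58428 + 11017) = 1/(-47411) = -1/47411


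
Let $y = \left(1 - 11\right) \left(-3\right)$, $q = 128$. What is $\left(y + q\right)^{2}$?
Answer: $24964$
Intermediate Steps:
$y = 30$ ($y = \left(-10\right) \left(-3\right) = 30$)
$\left(y + q\right)^{2} = \left(30 + 128\right)^{2} = 158^{2} = 24964$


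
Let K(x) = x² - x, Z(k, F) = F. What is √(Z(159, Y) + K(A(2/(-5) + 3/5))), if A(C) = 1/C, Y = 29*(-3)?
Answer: I*√67 ≈ 8.1853*I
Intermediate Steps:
Y = -87
√(Z(159, Y) + K(A(2/(-5) + 3/5))) = √(-87 + (-1 + 1/(2/(-5) + 3/5))/(2/(-5) + 3/5)) = √(-87 + (-1 + 1/(2*(-⅕) + 3*(⅕)))/(2*(-⅕) + 3*(⅕))) = √(-87 + (-1 + 1/(-⅖ + ⅗))/(-⅖ + ⅗)) = √(-87 + (-1 + 1/(⅕))/(⅕)) = √(-87 + 5*(-1 + 5)) = √(-87 + 5*4) = √(-87 + 20) = √(-67) = I*√67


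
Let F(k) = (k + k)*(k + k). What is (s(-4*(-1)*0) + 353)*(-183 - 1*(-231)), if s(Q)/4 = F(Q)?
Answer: 16944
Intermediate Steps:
F(k) = 4*k² (F(k) = (2*k)*(2*k) = 4*k²)
s(Q) = 16*Q² (s(Q) = 4*(4*Q²) = 16*Q²)
(s(-4*(-1)*0) + 353)*(-183 - 1*(-231)) = (16*(-4*(-1)*0)² + 353)*(-183 - 1*(-231)) = (16*(4*0)² + 353)*(-183 + 231) = (16*0² + 353)*48 = (16*0 + 353)*48 = (0 + 353)*48 = 353*48 = 16944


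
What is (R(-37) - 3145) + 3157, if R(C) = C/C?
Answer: 13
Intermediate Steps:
R(C) = 1
(R(-37) - 3145) + 3157 = (1 - 3145) + 3157 = -3144 + 3157 = 13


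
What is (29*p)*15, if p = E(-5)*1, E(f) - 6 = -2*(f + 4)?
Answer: 3480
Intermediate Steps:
E(f) = -2 - 2*f (E(f) = 6 - 2*(f + 4) = 6 - 2*(4 + f) = 6 + (-8 - 2*f) = -2 - 2*f)
p = 8 (p = (-2 - 2*(-5))*1 = (-2 + 10)*1 = 8*1 = 8)
(29*p)*15 = (29*8)*15 = 232*15 = 3480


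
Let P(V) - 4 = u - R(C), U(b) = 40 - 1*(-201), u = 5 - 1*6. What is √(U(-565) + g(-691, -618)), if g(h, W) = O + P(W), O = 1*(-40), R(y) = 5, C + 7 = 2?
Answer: √199 ≈ 14.107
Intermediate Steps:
C = -5 (C = -7 + 2 = -5)
u = -1 (u = 5 - 6 = -1)
U(b) = 241 (U(b) = 40 + 201 = 241)
P(V) = -2 (P(V) = 4 + (-1 - 1*5) = 4 + (-1 - 5) = 4 - 6 = -2)
O = -40
g(h, W) = -42 (g(h, W) = -40 - 2 = -42)
√(U(-565) + g(-691, -618)) = √(241 - 42) = √199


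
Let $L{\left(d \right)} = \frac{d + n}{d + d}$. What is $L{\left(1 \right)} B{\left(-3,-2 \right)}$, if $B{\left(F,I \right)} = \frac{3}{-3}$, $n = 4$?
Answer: $- \frac{5}{2} \approx -2.5$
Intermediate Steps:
$B{\left(F,I \right)} = -1$ ($B{\left(F,I \right)} = 3 \left(- \frac{1}{3}\right) = -1$)
$L{\left(d \right)} = \frac{4 + d}{2 d}$ ($L{\left(d \right)} = \frac{d + 4}{d + d} = \frac{4 + d}{2 d}$)
$L{\left(1 \right)} B{\left(-3,-2 \right)} = \frac{4 + 1}{2 \cdot 1} \left(-1\right) = \frac{1}{2} \cdot 1 \cdot 5 \left(-1\right) = \frac{5}{2} \left(-1\right) = - \frac{5}{2}$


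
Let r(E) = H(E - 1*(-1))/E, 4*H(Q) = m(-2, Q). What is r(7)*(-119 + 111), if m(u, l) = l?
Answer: -16/7 ≈ -2.2857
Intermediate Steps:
H(Q) = Q/4
r(E) = (¼ + E/4)/E (r(E) = ((E - 1*(-1))/4)/E = ((E + 1)/4)/E = ((1 + E)/4)/E = (¼ + E/4)/E)
r(7)*(-119 + 111) = ((¼)*(1 + 7)/7)*(-119 + 111) = ((¼)*(⅐)*8)*(-8) = (2/7)*(-8) = -16/7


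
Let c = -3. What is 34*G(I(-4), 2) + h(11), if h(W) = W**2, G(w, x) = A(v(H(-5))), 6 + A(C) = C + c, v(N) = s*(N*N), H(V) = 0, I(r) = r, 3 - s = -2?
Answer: -185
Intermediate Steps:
s = 5 (s = 3 - 1*(-2) = 3 + 2 = 5)
v(N) = 5*N**2 (v(N) = 5*(N*N) = 5*N**2)
A(C) = -9 + C (A(C) = -6 + (C - 3) = -6 + (-3 + C) = -9 + C)
G(w, x) = -9 (G(w, x) = -9 + 5*0**2 = -9 + 5*0 = -9 + 0 = -9)
34*G(I(-4), 2) + h(11) = 34*(-9) + 11**2 = -306 + 121 = -185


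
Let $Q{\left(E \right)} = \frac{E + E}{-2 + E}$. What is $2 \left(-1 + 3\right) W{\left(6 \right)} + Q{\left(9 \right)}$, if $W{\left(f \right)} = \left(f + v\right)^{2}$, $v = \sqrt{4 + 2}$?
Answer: $\frac{1194}{7} + 48 \sqrt{6} \approx 288.15$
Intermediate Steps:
$v = \sqrt{6} \approx 2.4495$
$W{\left(f \right)} = \left(f + \sqrt{6}\right)^{2}$
$Q{\left(E \right)} = \frac{2 E}{-2 + E}$
$2 \left(-1 + 3\right) W{\left(6 \right)} + Q{\left(9 \right)} = 2 \left(-1 + 3\right) \left(6 + \sqrt{6}\right)^{2} + 2 \cdot 9 \frac{1}{-2 + 9} = 2 \cdot 2 \left(6 + \sqrt{6}\right)^{2} + 2 \cdot 9 \cdot \frac{1}{7} = 4 \left(6 + \sqrt{6}\right)^{2} + 2 \cdot 9 \cdot \frac{1}{7} = 4 \left(6 + \sqrt{6}\right)^{2} + \frac{18}{7} = \frac{18}{7} + 4 \left(6 + \sqrt{6}\right)^{2}$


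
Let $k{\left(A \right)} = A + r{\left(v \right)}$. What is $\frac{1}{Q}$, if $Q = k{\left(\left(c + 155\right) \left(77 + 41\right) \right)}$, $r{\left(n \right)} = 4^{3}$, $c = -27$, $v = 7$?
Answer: $\frac{1}{15168} \approx 6.5928 \cdot 10^{-5}$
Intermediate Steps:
$r{\left(n \right)} = 64$
$k{\left(A \right)} = 64 + A$ ($k{\left(A \right)} = A + 64 = 64 + A$)
$Q = 15168$ ($Q = 64 + \left(-27 + 155\right) \left(77 + 41\right) = 64 + 128 \cdot 118 = 64 + 15104 = 15168$)
$\frac{1}{Q} = \frac{1}{15168}$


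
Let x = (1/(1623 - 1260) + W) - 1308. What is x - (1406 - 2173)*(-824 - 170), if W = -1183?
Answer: -277654706/363 ≈ -7.6489e+5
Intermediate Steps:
x = -904232/363 (x = (1/(1623 - 1260) - 1183) - 1308 = (1/363 - 1183) - 1308 = -429428/363 - 1308 = -904232/363 ≈ -2491.0)
x - (1406 - 2173)*(-824 - 170) = -904232/363 - (1406 - 2173)*(-824 - 170) = -904232/363 - (-767)*(-994) = -904232/363 - 1*762398 = -904232/363 - 762398 = -277654706/363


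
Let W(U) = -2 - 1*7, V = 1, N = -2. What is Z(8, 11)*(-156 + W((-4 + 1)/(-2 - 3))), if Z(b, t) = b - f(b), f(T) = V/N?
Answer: -2805/2 ≈ -1402.5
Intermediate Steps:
f(T) = -½ (f(T) = 1/(-2) = 1*(-½) = -½)
W(U) = -9 (W(U) = -2 - 7 = -9)
Z(b, t) = ½ + b (Z(b, t) = b - 1*(-½) = b + ½ = ½ + b)
Z(8, 11)*(-156 + W((-4 + 1)/(-2 - 3))) = (½ + 8)*(-156 - 9) = (17/2)*(-165) = -2805/2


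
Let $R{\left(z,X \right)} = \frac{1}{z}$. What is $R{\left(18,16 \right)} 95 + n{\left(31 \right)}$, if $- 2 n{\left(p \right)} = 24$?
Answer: $- \frac{121}{18} \approx -6.7222$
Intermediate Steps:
$n{\left(p \right)} = -12$ ($n{\left(p \right)} = \left(- \frac{1}{2}\right) 24 = -12$)
$R{\left(18,16 \right)} 95 + n{\left(31 \right)} = \frac{1}{18} \cdot 95 - 12 = \frac{95}{18} - 12 = - \frac{121}{18}$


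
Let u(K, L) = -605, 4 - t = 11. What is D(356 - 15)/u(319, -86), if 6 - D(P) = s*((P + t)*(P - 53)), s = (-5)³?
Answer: -12024006/605 ≈ -19874.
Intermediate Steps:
t = -7 (t = 4 - 1*11 = 4 - 11 = -7)
s = -125
D(P) = 6 + 125*(-53 + P)*(-7 + P) (D(P) = 6 - (-125)*(P - 7)*(P - 53) = 6 - (-125)*(-7 + P)*(-53 + P) = 6 - (-125)*(-53 + P)*(-7 + P) = 6 + 125*(-53 + P)*(-7 + P))
D(356 - 15)/u(319, -86) = (46381 - 7500*(356 - 15) + 125*(356 - 15)²)/(-605) = (46381 - 7500*341 + 125*341²)*(-1/605) = (46381 - 2557500 + 125*116281)*(-1/605) = (46381 - 2557500 + 14535125)*(-1/605) = 12024006*(-1/605) = -12024006/605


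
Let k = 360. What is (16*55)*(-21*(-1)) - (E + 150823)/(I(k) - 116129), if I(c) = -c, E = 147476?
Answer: 2153015019/116489 ≈ 18483.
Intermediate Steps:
(16*55)*(-21*(-1)) - (E + 150823)/(I(k) - 116129) = (16*55)*(-21*(-1)) - (147476 + 150823)/(-1*360 - 116129) = 880*21 - 298299/(-360 - 116129) = 18480 - 298299/(-116489) = 18480 - 298299*(-1)/116489 = 18480 - 1*(-298299/116489) = 18480 + 298299/116489 = 2153015019/116489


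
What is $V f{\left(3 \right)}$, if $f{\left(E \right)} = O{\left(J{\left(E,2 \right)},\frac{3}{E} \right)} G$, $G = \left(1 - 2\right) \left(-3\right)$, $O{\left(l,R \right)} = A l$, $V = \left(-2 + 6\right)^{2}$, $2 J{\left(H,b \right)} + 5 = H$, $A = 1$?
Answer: $-48$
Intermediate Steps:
$J{\left(H,b \right)} = - \frac{5}{2} + \frac{H}{2}$
$V = 16$ ($V = 4^{2} = 16$)
$O{\left(l,R \right)} = l$ ($O{\left(l,R \right)} = 1 l = l$)
$G = 3$ ($G = \left(-1\right) \left(-3\right) = 3$)
$f{\left(E \right)} = - \frac{15}{2} + \frac{3 E}{2}$ ($f{\left(E \right)} = \left(- \frac{5}{2} + \frac{E}{2}\right) 3 = - \frac{15}{2} + \frac{3 E}{2}$)
$V f{\left(3 \right)} = 16 \left(- \frac{15}{2} + \frac{3}{2} \cdot 3\right) = 16 \left(- \frac{15}{2} + \frac{9}{2}\right) = 16 \left(-3\right) = -48$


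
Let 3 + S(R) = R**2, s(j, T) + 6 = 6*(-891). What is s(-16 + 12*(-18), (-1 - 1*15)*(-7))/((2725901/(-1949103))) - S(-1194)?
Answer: -3875702821077/2725901 ≈ -1.4218e+6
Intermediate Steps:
s(j, T) = -5352 (s(j, T) = -6 + 6*(-891) = -6 - 5346 = -5352)
S(R) = -3 + R**2
s(-16 + 12*(-18), (-1 - 1*15)*(-7))/((2725901/(-1949103))) - S(-1194) = -5352/(2725901/(-1949103)) - (-3 + (-1194)**2) = -5352/(2725901*(-1/1949103)) - (-3 + 1425636) = -5352/(-2725901/1949103) - 1*1425633 = -5352*(-1949103/2725901) - 1425633 = 10431599256/2725901 - 1425633 = -3875702821077/2725901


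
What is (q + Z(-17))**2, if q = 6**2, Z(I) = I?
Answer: 361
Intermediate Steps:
q = 36
(q + Z(-17))**2 = (36 - 17)**2 = 19**2 = 361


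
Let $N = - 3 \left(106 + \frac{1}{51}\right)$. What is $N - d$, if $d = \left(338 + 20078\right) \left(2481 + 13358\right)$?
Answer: $- \frac{5497278815}{17} \approx -3.2337 \cdot 10^{8}$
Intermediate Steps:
$d = 323369024$ ($d = 20416 \cdot 15839 = 323369024$)
$N = - \frac{5407}{17}$ ($N = - 3 \left(106 + \frac{1}{51}\right) = \left(-3\right) \frac{5407}{51} = - \frac{5407}{17} \approx -318.06$)
$N - d = - \frac{5407}{17} - 323369024 = - \frac{5497278815}{17}$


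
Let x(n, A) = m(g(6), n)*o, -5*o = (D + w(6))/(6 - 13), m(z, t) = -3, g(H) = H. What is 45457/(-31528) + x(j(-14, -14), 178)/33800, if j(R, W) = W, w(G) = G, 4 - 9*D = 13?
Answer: -96028757/66602900 ≈ -1.4418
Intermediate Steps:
D = -1 (D = 4/9 - ⅑*13 = 4/9 - 13/9 = -1)
o = ⅐ (o = -(-1 + 6)/(5*(6 - 13)) = -1/(-7) = -(-1)/7 = -⅕*(-5/7) = ⅐ ≈ 0.14286)
x(n, A) = -3/7 (x(n, A) = -3*⅐ = -3/7)
45457/(-31528) + x(j(-14, -14), 178)/33800 = 45457/(-31528) - 3/7/33800 = 45457*(-1/31528) - 3/7*1/33800 = -45457/31528 - 3/236600 = -96028757/66602900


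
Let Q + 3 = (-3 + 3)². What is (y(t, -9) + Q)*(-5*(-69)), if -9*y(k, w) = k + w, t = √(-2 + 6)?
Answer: -2300/3 ≈ -766.67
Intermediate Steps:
t = 2 (t = √4 = 2)
Q = -3 (Q = -3 + (-3 + 3)² = -3 + 0² = -3 + 0 = -3)
y(k, w) = -k/9 - w/9 (y(k, w) = -(k + w)/9 = -k/9 - w/9)
(y(t, -9) + Q)*(-5*(-69)) = ((-⅑*2 - ⅑*(-9)) - 3)*(-5*(-69)) = ((-2/9 + 1) - 3)*345 = (7/9 - 3)*345 = -20/9*345 = -2300/3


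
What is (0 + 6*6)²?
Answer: 1296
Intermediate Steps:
(0 + 6*6)² = (0 + 36)² = 36² = 1296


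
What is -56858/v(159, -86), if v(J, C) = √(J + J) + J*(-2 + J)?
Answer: -8926706/3919189 + 56858*√318/623151051 ≈ -2.2761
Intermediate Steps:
v(J, C) = J*(-2 + J) + √2*√J (v(J, C) = √(2*J) + J*(-2 + J) = √2*√J + J*(-2 + J) = J*(-2 + J) + √2*√J)
-56858/v(159, -86) = -56858/(159² - 2*159 + √2*√159) = -56858/(25281 - 318 + √318) = -56858/(24963 + √318)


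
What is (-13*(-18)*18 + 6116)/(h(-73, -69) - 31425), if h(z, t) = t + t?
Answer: -10328/31563 ≈ -0.32722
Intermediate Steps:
h(z, t) = 2*t
(-13*(-18)*18 + 6116)/(h(-73, -69) - 31425) = (-13*(-18)*18 + 6116)/(2*(-69) - 31425) = (234*18 + 6116)/(-138 - 31425) = (4212 + 6116)/(-31563) = 10328*(-1/31563) = -10328/31563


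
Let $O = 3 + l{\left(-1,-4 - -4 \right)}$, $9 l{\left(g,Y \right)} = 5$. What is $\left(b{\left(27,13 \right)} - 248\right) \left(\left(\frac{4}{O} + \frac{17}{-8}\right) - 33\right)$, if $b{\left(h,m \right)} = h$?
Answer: $7514$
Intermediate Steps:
$l{\left(g,Y \right)} = \frac{5}{9}$ ($l{\left(g,Y \right)} = \frac{1}{9} \cdot 5 = \frac{5}{9}$)
$O = \frac{32}{9}$ ($O = 3 + \frac{5}{9} = \frac{32}{9} \approx 3.5556$)
$\left(b{\left(27,13 \right)} - 248\right) \left(\left(\frac{4}{O} + \frac{17}{-8}\right) - 33\right) = \left(27 - 248\right) \left(\left(\frac{4}{\frac{32}{9}} + \frac{17}{-8}\right) - 33\right) = \left(27 - 248\right) \left(\left(4 \cdot \frac{9}{32} + 17 \left(- \frac{1}{8}\right)\right) - 33\right) = - 221 \left(\left(\frac{9}{8} - \frac{17}{8}\right) - 33\right) = - 221 \left(-1 - 33\right) = \left(-221\right) \left(-34\right) = 7514$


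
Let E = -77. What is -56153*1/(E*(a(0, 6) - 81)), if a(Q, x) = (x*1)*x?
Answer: -56153/3465 ≈ -16.206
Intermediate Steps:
a(Q, x) = x² (a(Q, x) = x*x = x²)
-56153*1/(E*(a(0, 6) - 81)) = -56153*(-1/(77*(6² - 81))) = -56153*(-1/(77*(36 - 81))) = -56153/((-77*(-45))) = -56153/3465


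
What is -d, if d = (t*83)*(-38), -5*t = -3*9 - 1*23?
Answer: 31540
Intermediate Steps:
t = 10 (t = -(-3*9 - 1*23)/5 = -(-27 - 23)/5 = -1/5*(-50) = 10)
d = -31540 (d = (10*83)*(-38) = 830*(-38) = -31540)
-d = -1*(-31540) = 31540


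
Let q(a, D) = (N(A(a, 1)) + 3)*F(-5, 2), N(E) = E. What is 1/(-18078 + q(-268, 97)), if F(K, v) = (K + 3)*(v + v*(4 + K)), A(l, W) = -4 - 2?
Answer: -1/18078 ≈ -5.5316e-5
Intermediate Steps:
A(l, W) = -6
F(K, v) = (3 + K)*(v + v*(4 + K))
q(a, D) = 0 (q(a, D) = (-6 + 3)*(2*(15 + (-5)² + 8*(-5))) = -6*(15 + 25 - 40) = -6*0 = -3*0 = 0)
1/(-18078 + q(-268, 97)) = 1/(-18078 + 0) = 1/(-18078) = -1/18078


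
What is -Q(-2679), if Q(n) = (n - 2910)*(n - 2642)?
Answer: -29739069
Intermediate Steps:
Q(n) = (-2910 + n)*(-2642 + n)
-Q(-2679) = -(7688220 + (-2679)² - 5552*(-2679)) = -(7688220 + 7177041 + 14873808) = -1*29739069 = -29739069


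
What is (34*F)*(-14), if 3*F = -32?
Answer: 15232/3 ≈ 5077.3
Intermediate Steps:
F = -32/3 (F = (1/3)*(-32) = -32/3 ≈ -10.667)
(34*F)*(-14) = (34*(-32/3))*(-14) = -1088/3*(-14) = 15232/3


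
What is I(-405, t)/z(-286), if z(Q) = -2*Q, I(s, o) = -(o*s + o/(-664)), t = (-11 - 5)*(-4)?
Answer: 537842/11869 ≈ 45.315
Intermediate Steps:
t = 64 (t = -16*(-4) = 64)
I(s, o) = o/664 - o*s (I(s, o) = -(o*s - o/664) = -(-o/664 + o*s) = o/664 - o*s)
I(-405, t)/z(-286) = (64*(1/664 - 1*(-405)))/((-2*(-286))) = (64*(1/664 + 405))/572 = (64*(268921/664))*(1/572) = (2151368/83)*(1/572) = 537842/11869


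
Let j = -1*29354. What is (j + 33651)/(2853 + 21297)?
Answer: 4297/24150 ≈ 0.17793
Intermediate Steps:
j = -29354
(j + 33651)/(2853 + 21297) = (-29354 + 33651)/(2853 + 21297) = 4297/24150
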